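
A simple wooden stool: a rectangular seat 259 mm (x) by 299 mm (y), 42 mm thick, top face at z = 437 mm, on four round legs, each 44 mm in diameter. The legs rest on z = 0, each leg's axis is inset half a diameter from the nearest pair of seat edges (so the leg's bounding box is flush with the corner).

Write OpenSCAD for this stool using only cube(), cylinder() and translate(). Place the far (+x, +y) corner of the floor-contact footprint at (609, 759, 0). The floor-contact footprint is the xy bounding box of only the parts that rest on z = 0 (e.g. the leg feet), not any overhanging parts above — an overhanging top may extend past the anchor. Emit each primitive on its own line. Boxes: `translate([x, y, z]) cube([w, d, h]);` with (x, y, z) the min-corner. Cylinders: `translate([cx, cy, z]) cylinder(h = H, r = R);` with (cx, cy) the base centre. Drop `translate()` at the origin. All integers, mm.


// leg_h = 437 - 42 = 395
translate([350, 460, 395]) cube([259, 299, 42]);
translate([372, 482, 0]) cylinder(h = 395, r = 22);
translate([587, 482, 0]) cylinder(h = 395, r = 22);
translate([372, 737, 0]) cylinder(h = 395, r = 22);
translate([587, 737, 0]) cylinder(h = 395, r = 22);


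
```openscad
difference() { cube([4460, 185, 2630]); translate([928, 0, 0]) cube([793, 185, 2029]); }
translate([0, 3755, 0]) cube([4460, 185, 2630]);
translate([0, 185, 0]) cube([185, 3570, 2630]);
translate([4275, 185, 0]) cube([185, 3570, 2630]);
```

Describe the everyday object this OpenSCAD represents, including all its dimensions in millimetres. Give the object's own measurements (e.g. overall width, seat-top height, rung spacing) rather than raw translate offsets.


A single room: four walls, each 2630 mm tall and 185 mm thick, enclosing an outside footprint 4460×3940 mm (x × y), no floor or roof. The front and back walls (−y and +y sides) run the full x-width; the side walls fit between their inner faces. A door opening 793 mm wide and 2029 mm tall is cut through the front wall from the floor up, its −x edge 928 mm from the wall's −x end.


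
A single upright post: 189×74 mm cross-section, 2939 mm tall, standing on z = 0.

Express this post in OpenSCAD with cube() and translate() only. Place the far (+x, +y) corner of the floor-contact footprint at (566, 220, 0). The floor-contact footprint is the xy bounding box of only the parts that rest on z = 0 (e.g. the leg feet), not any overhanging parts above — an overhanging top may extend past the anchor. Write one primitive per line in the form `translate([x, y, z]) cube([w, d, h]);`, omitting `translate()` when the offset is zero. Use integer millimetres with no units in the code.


translate([377, 146, 0]) cube([189, 74, 2939]);


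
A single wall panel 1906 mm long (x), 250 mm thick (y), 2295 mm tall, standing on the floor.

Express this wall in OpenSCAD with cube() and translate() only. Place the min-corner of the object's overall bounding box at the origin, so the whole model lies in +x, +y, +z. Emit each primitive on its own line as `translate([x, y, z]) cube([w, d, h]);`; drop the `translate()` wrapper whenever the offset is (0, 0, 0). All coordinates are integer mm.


cube([1906, 250, 2295]);


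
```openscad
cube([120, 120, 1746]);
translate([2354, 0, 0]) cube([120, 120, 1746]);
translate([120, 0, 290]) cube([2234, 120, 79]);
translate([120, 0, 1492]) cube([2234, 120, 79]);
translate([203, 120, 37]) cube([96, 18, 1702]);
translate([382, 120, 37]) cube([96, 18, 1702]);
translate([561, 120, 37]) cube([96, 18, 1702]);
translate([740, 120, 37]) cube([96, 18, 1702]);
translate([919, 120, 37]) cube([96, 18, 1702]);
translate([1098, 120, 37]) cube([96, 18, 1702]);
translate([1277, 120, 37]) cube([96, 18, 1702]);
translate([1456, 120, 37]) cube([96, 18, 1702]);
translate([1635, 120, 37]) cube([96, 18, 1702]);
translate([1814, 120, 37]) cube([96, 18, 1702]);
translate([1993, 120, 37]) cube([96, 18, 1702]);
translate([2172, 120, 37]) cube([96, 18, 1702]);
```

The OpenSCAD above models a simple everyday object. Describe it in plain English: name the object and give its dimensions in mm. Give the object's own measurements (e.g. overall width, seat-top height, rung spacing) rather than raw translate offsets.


A fence section. Two 120×120 mm posts, 1746 mm tall, stand on the floor with a clear span of 2234 mm between their inner faces. Two horizontal rails of 120×79 mm section span the gap between the posts with their undersides at z = 290 mm and z = 1492 mm, flush with the posts' −y face. 12 pickets, each 96 mm wide, 18 mm thick and 1702 mm tall, are fixed to the +y face of the rails with their bottoms at z = 37 mm, spaced across the span with a 83 mm gap after the −x post and between neighbouring pickets, with 86 mm left before the +x post.


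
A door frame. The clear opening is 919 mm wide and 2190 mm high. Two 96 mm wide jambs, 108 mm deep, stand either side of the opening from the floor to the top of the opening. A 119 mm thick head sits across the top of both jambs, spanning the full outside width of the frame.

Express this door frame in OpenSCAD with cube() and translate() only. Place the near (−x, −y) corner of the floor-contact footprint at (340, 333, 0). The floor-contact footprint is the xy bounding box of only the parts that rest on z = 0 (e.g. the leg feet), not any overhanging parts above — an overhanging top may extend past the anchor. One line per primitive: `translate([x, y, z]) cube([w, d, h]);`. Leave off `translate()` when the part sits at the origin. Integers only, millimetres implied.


translate([340, 333, 0]) cube([96, 108, 2190]);
translate([1355, 333, 0]) cube([96, 108, 2190]);
translate([340, 333, 2190]) cube([1111, 108, 119]);


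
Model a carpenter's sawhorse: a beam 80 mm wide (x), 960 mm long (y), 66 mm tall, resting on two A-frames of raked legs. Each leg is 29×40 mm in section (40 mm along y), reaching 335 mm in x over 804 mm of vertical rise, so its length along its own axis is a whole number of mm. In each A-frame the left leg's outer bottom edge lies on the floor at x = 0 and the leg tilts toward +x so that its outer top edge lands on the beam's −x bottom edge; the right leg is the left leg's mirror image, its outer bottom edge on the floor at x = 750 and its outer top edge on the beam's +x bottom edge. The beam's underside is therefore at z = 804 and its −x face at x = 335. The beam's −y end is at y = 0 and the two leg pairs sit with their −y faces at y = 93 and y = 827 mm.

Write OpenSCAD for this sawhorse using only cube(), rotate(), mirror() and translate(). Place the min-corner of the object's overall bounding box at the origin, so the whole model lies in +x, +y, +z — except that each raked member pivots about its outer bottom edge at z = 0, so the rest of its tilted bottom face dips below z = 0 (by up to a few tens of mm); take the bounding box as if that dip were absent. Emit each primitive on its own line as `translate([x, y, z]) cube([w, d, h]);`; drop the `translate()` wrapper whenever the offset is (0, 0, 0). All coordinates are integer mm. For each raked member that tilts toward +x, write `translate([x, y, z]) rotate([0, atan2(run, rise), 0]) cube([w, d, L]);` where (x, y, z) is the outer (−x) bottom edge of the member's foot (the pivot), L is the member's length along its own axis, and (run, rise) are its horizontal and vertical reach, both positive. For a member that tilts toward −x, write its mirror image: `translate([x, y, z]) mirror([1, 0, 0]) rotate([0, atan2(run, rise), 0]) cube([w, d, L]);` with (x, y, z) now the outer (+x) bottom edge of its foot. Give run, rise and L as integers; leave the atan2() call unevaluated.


translate([335, 0, 804]) cube([80, 960, 66]);
translate([0, 93, 0]) rotate([0, atan2(335, 804), 0]) cube([29, 40, 871]);
translate([750, 93, 0]) mirror([1, 0, 0]) rotate([0, atan2(335, 804), 0]) cube([29, 40, 871]);
translate([0, 827, 0]) rotate([0, atan2(335, 804), 0]) cube([29, 40, 871]);
translate([750, 827, 0]) mirror([1, 0, 0]) rotate([0, atan2(335, 804), 0]) cube([29, 40, 871]);


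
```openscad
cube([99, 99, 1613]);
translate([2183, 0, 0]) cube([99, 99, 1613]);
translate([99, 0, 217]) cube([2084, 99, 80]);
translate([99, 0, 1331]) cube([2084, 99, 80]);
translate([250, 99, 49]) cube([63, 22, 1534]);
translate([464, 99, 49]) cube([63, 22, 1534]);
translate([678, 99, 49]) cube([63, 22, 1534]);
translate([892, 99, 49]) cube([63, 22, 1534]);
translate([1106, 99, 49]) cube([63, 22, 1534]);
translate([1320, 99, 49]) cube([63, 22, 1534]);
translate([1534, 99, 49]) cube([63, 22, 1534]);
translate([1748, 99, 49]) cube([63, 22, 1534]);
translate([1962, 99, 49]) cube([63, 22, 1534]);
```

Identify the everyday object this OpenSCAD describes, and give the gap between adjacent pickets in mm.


A fence section. The picket gap is 151 mm.

Two posts, two rails, 9 pickets — a fence section. Span 2084 mm holds 9 pickets of 63 mm with 10 equal gaps: ⌊(2084 − 9·63) / 10⌋ = 151 mm.


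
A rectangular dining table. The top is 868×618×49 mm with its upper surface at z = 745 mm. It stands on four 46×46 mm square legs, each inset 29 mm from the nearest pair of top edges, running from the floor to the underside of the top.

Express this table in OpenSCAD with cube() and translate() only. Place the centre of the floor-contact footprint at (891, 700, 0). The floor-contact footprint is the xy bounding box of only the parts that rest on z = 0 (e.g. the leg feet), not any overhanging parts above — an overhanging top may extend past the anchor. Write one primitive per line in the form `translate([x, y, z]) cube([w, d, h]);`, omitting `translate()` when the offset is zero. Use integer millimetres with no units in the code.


// leg_h = 745 - 49 = 696
translate([457, 391, 696]) cube([868, 618, 49]);
translate([486, 420, 0]) cube([46, 46, 696]);
translate([1250, 420, 0]) cube([46, 46, 696]);
translate([486, 934, 0]) cube([46, 46, 696]);
translate([1250, 934, 0]) cube([46, 46, 696]);


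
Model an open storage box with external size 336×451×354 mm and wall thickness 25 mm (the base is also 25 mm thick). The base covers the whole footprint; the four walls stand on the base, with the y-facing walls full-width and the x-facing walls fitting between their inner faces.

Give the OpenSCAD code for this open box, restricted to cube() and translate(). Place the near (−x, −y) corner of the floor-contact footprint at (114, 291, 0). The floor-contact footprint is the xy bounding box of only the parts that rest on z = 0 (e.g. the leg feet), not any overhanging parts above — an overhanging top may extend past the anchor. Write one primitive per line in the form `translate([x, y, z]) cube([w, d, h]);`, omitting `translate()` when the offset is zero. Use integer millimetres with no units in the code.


translate([114, 291, 0]) cube([336, 451, 25]);
translate([114, 291, 25]) cube([336, 25, 329]);
translate([114, 717, 25]) cube([336, 25, 329]);
translate([114, 316, 25]) cube([25, 401, 329]);
translate([425, 316, 25]) cube([25, 401, 329]);


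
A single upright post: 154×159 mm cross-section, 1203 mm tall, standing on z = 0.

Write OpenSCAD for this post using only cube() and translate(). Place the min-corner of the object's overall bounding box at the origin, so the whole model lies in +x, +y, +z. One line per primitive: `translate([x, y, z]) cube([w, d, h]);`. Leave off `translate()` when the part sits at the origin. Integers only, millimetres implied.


cube([154, 159, 1203]);


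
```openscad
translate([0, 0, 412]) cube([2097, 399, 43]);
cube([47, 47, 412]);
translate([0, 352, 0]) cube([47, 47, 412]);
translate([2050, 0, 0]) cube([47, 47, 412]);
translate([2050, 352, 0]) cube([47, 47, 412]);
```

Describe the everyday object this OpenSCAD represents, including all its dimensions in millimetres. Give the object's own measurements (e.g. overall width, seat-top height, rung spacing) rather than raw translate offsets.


A bench: a 2097×399 mm seat slab, 43 mm thick, top at z = 455 mm, on four 47×47 mm square legs flush with the seat corners and standing on z = 0.


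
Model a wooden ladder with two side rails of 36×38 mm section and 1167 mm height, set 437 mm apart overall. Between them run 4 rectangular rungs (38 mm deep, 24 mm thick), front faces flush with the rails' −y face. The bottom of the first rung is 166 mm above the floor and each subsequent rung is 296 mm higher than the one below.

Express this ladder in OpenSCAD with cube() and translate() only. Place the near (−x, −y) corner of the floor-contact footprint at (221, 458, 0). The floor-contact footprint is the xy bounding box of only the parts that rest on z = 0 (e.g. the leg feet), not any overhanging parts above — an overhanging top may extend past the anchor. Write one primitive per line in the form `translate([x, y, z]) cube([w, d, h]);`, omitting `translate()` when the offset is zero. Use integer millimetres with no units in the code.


// rung span = 437 - 2*36 = 365
// rung[k] z = 166 + k*296
translate([221, 458, 0]) cube([36, 38, 1167]);
translate([622, 458, 0]) cube([36, 38, 1167]);
translate([257, 458, 166]) cube([365, 38, 24]);
translate([257, 458, 462]) cube([365, 38, 24]);
translate([257, 458, 758]) cube([365, 38, 24]);
translate([257, 458, 1054]) cube([365, 38, 24]);


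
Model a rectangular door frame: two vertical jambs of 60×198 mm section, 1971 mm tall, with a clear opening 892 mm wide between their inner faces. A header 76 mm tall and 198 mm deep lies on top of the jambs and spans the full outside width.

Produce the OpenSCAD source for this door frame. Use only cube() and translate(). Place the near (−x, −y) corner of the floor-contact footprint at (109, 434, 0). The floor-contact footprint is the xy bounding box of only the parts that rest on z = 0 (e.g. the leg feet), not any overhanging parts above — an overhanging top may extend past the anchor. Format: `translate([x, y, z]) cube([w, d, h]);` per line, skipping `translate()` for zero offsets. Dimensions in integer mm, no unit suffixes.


translate([109, 434, 0]) cube([60, 198, 1971]);
translate([1061, 434, 0]) cube([60, 198, 1971]);
translate([109, 434, 1971]) cube([1012, 198, 76]);


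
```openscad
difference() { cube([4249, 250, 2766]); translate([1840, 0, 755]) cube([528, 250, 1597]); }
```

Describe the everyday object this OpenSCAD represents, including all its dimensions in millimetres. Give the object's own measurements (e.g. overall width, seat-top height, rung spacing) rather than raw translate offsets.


A wall 4249 mm long (x), 250 mm thick (y), 2766 mm tall, with a rectangular window opening cut through it. The opening is 528 mm wide and 1597 mm tall; its sill is at z = 755 mm and its near (−x) edge is 1840 mm from the wall's −x end. The opening passes through the full wall thickness.


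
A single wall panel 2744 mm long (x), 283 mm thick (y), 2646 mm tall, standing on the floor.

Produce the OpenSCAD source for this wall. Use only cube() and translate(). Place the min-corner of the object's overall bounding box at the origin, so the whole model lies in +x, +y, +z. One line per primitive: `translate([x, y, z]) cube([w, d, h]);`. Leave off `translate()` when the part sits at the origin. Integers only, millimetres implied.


cube([2744, 283, 2646]);


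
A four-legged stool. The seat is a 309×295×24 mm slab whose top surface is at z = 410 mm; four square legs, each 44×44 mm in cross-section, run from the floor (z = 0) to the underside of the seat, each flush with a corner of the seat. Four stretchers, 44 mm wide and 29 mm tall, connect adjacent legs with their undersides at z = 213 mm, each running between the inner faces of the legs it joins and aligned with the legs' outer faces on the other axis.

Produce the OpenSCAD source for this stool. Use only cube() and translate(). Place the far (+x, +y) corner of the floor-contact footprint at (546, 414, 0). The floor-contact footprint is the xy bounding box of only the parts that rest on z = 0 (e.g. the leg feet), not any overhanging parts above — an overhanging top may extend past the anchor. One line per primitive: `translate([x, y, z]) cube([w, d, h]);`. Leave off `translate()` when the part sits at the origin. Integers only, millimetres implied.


translate([237, 119, 386]) cube([309, 295, 24]);
translate([237, 119, 0]) cube([44, 44, 386]);
translate([502, 119, 0]) cube([44, 44, 386]);
translate([237, 370, 0]) cube([44, 44, 386]);
translate([502, 370, 0]) cube([44, 44, 386]);
translate([281, 119, 213]) cube([221, 44, 29]);
translate([281, 370, 213]) cube([221, 44, 29]);
translate([237, 163, 213]) cube([44, 207, 29]);
translate([502, 163, 213]) cube([44, 207, 29]);


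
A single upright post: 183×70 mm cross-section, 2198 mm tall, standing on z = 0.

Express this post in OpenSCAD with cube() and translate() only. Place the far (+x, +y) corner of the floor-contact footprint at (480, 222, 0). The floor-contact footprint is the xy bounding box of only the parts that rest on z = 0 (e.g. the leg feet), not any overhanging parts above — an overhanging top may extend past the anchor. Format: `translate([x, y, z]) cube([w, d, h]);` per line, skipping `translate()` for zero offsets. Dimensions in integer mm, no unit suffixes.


translate([297, 152, 0]) cube([183, 70, 2198]);


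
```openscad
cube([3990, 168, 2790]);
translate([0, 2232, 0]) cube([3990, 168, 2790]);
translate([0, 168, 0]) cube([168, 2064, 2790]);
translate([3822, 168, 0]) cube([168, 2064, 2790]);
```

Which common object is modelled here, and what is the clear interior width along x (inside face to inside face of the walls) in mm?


A house (or room) frame. The interior width is 3654 mm.

Four 2790 mm walls enclosing a rectangle with no floor or roof — a room or house frame. Outside width is 3990 mm and wall thickness is 168 mm, so the interior width is 3990 − 2 × 168 = 3654 mm.


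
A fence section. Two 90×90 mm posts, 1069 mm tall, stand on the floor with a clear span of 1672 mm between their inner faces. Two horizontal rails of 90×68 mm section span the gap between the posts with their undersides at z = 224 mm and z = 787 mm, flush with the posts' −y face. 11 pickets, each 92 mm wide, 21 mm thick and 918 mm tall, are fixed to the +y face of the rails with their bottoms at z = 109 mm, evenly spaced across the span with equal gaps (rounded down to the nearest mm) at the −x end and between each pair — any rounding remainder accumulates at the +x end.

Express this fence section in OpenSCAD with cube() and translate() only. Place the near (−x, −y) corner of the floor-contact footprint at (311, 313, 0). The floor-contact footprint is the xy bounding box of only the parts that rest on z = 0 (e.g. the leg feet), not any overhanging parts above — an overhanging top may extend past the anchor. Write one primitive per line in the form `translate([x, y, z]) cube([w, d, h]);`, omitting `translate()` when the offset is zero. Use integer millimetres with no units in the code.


translate([311, 313, 0]) cube([90, 90, 1069]);
translate([2073, 313, 0]) cube([90, 90, 1069]);
translate([401, 313, 224]) cube([1672, 90, 68]);
translate([401, 313, 787]) cube([1672, 90, 68]);
translate([456, 403, 109]) cube([92, 21, 918]);
translate([603, 403, 109]) cube([92, 21, 918]);
translate([750, 403, 109]) cube([92, 21, 918]);
translate([897, 403, 109]) cube([92, 21, 918]);
translate([1044, 403, 109]) cube([92, 21, 918]);
translate([1191, 403, 109]) cube([92, 21, 918]);
translate([1338, 403, 109]) cube([92, 21, 918]);
translate([1485, 403, 109]) cube([92, 21, 918]);
translate([1632, 403, 109]) cube([92, 21, 918]);
translate([1779, 403, 109]) cube([92, 21, 918]);
translate([1926, 403, 109]) cube([92, 21, 918]);


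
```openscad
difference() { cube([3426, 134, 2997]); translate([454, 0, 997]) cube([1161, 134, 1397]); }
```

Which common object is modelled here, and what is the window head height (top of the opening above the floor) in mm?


A wall with a window opening. The window head height is 2394 mm.

A wall with a rectangular opening subtracted — a window. Sill at z = 997, opening 1397 mm tall, so the head is at 997 + 1397 = 2394 mm.


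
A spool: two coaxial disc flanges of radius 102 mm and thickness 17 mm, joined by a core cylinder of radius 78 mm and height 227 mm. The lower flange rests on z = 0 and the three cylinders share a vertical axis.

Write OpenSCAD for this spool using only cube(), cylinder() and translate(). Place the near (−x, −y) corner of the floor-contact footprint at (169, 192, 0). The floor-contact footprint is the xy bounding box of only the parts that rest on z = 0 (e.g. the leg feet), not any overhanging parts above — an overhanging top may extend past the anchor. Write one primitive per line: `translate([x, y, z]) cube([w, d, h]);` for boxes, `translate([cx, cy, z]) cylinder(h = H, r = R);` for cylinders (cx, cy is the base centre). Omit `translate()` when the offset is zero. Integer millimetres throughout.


translate([271, 294, 0]) cylinder(h = 17, r = 102);
translate([271, 294, 17]) cylinder(h = 227, r = 78);
translate([271, 294, 244]) cylinder(h = 17, r = 102);


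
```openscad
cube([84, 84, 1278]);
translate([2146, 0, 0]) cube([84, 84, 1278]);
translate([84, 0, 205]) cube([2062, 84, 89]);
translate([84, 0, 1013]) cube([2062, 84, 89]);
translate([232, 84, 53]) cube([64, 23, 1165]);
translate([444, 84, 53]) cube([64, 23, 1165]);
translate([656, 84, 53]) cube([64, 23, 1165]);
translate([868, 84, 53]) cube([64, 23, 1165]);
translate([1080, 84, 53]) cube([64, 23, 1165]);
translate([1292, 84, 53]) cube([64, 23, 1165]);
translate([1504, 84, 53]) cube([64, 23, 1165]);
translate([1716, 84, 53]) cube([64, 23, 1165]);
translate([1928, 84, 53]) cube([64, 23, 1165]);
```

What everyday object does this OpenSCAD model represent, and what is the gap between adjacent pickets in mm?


A fence section. The picket gap is 148 mm.

Two posts, two rails, 9 pickets — a fence section. Span 2062 mm holds 9 pickets of 64 mm with 10 equal gaps: ⌊(2062 − 9·64) / 10⌋ = 148 mm.


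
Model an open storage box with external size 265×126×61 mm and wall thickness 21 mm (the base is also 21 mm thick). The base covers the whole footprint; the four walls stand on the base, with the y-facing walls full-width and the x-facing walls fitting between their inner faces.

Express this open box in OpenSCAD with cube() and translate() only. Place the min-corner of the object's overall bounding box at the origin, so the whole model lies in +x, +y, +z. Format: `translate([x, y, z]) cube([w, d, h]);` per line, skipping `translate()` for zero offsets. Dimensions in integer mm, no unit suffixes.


cube([265, 126, 21]);
translate([0, 0, 21]) cube([265, 21, 40]);
translate([0, 105, 21]) cube([265, 21, 40]);
translate([0, 21, 21]) cube([21, 84, 40]);
translate([244, 21, 21]) cube([21, 84, 40]);


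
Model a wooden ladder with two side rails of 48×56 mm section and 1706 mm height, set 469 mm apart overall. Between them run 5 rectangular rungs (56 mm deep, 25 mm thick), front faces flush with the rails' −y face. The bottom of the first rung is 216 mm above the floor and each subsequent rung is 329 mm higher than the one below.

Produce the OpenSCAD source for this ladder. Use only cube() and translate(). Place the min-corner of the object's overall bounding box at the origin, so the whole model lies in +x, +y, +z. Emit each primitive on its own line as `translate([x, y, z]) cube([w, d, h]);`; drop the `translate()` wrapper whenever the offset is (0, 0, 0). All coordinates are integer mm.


cube([48, 56, 1706]);
translate([421, 0, 0]) cube([48, 56, 1706]);
translate([48, 0, 216]) cube([373, 56, 25]);
translate([48, 0, 545]) cube([373, 56, 25]);
translate([48, 0, 874]) cube([373, 56, 25]);
translate([48, 0, 1203]) cube([373, 56, 25]);
translate([48, 0, 1532]) cube([373, 56, 25]);


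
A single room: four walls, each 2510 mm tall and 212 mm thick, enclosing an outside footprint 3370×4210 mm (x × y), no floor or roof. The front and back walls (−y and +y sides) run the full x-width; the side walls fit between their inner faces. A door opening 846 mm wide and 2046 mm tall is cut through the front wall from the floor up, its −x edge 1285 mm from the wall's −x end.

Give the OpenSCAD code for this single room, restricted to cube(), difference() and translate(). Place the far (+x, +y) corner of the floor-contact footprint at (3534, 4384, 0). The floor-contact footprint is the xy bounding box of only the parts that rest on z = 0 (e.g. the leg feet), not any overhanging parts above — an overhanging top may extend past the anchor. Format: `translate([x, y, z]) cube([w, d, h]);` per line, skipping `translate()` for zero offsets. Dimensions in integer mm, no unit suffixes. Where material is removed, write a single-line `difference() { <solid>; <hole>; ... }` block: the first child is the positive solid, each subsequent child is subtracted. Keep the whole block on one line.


difference() { translate([164, 174, 0]) cube([3370, 212, 2510]); translate([1449, 174, 0]) cube([846, 212, 2046]); }
translate([164, 4172, 0]) cube([3370, 212, 2510]);
translate([164, 386, 0]) cube([212, 3786, 2510]);
translate([3322, 386, 0]) cube([212, 3786, 2510]);


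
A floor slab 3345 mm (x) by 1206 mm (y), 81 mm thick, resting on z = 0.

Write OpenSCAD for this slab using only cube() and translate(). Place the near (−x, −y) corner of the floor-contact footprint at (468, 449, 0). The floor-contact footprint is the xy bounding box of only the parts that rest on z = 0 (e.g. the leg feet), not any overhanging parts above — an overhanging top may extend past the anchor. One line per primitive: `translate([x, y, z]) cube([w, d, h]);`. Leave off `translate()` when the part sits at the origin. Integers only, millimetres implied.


translate([468, 449, 0]) cube([3345, 1206, 81]);


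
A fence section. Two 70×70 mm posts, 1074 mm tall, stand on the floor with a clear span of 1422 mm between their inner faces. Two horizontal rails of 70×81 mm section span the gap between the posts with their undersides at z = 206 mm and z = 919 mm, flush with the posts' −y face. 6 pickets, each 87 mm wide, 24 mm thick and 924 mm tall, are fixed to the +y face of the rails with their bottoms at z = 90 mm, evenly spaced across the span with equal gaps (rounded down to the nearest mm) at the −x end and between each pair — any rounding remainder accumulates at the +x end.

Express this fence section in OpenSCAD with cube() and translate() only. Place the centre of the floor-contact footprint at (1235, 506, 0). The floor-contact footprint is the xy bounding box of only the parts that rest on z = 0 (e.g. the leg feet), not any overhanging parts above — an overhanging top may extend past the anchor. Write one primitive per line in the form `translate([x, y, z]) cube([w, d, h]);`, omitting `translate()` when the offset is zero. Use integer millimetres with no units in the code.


translate([454, 471, 0]) cube([70, 70, 1074]);
translate([1946, 471, 0]) cube([70, 70, 1074]);
translate([524, 471, 206]) cube([1422, 70, 81]);
translate([524, 471, 919]) cube([1422, 70, 81]);
translate([652, 541, 90]) cube([87, 24, 924]);
translate([867, 541, 90]) cube([87, 24, 924]);
translate([1082, 541, 90]) cube([87, 24, 924]);
translate([1297, 541, 90]) cube([87, 24, 924]);
translate([1512, 541, 90]) cube([87, 24, 924]);
translate([1727, 541, 90]) cube([87, 24, 924]);


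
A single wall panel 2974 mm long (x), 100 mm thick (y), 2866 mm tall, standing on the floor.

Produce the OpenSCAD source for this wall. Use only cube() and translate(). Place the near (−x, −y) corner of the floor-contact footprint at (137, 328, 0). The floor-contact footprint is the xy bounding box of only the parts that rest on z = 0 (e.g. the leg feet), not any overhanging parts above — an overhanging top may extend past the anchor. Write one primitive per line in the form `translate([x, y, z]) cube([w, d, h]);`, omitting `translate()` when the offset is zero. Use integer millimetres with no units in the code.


translate([137, 328, 0]) cube([2974, 100, 2866]);


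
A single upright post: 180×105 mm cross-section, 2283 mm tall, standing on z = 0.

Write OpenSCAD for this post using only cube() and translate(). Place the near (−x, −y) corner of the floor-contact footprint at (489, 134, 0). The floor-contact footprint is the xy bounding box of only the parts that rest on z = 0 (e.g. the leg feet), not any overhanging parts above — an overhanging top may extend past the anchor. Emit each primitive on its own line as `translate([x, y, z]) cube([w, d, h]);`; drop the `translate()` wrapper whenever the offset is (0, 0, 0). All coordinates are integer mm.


translate([489, 134, 0]) cube([180, 105, 2283]);


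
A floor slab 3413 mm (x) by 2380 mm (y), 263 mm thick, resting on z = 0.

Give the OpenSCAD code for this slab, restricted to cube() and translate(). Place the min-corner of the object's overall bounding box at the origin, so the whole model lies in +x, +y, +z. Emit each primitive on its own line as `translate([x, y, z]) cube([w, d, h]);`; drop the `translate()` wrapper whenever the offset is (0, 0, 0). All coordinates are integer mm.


cube([3413, 2380, 263]);


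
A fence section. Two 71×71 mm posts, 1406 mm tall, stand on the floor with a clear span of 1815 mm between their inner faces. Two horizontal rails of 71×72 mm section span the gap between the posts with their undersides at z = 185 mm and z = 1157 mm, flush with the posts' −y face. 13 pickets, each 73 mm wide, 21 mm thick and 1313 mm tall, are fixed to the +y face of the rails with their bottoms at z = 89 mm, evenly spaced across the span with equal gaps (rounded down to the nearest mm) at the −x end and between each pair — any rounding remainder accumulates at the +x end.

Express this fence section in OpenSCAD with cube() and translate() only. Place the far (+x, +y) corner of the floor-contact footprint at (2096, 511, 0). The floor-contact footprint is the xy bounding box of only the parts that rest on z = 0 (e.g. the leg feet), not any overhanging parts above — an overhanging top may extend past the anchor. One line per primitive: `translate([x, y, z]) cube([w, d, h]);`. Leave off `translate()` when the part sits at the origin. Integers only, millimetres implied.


translate([139, 440, 0]) cube([71, 71, 1406]);
translate([2025, 440, 0]) cube([71, 71, 1406]);
translate([210, 440, 185]) cube([1815, 71, 72]);
translate([210, 440, 1157]) cube([1815, 71, 72]);
translate([271, 511, 89]) cube([73, 21, 1313]);
translate([405, 511, 89]) cube([73, 21, 1313]);
translate([539, 511, 89]) cube([73, 21, 1313]);
translate([673, 511, 89]) cube([73, 21, 1313]);
translate([807, 511, 89]) cube([73, 21, 1313]);
translate([941, 511, 89]) cube([73, 21, 1313]);
translate([1075, 511, 89]) cube([73, 21, 1313]);
translate([1209, 511, 89]) cube([73, 21, 1313]);
translate([1343, 511, 89]) cube([73, 21, 1313]);
translate([1477, 511, 89]) cube([73, 21, 1313]);
translate([1611, 511, 89]) cube([73, 21, 1313]);
translate([1745, 511, 89]) cube([73, 21, 1313]);
translate([1879, 511, 89]) cube([73, 21, 1313]);


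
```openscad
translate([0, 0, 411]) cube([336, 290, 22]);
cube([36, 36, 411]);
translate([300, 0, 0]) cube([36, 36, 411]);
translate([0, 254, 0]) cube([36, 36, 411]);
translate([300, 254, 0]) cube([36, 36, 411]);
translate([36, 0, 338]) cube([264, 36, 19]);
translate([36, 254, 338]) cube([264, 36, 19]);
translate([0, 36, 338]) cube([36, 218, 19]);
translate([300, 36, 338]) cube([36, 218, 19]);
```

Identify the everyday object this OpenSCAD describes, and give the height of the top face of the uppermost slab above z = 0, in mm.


A stool. The seat height is 433 mm.

A 336×290×22 slab at z = 411 on four corner posts — a stool. The seat top is 411 + 22 = 433 mm.


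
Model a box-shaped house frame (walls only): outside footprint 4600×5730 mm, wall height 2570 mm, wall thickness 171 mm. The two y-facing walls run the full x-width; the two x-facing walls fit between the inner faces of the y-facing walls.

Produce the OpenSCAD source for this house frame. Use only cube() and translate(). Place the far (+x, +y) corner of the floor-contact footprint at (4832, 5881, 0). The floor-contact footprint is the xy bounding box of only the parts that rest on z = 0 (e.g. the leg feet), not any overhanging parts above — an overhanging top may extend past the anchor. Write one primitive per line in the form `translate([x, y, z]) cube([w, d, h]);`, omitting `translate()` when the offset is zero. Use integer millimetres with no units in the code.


translate([232, 151, 0]) cube([4600, 171, 2570]);
translate([232, 5710, 0]) cube([4600, 171, 2570]);
translate([232, 322, 0]) cube([171, 5388, 2570]);
translate([4661, 322, 0]) cube([171, 5388, 2570]);


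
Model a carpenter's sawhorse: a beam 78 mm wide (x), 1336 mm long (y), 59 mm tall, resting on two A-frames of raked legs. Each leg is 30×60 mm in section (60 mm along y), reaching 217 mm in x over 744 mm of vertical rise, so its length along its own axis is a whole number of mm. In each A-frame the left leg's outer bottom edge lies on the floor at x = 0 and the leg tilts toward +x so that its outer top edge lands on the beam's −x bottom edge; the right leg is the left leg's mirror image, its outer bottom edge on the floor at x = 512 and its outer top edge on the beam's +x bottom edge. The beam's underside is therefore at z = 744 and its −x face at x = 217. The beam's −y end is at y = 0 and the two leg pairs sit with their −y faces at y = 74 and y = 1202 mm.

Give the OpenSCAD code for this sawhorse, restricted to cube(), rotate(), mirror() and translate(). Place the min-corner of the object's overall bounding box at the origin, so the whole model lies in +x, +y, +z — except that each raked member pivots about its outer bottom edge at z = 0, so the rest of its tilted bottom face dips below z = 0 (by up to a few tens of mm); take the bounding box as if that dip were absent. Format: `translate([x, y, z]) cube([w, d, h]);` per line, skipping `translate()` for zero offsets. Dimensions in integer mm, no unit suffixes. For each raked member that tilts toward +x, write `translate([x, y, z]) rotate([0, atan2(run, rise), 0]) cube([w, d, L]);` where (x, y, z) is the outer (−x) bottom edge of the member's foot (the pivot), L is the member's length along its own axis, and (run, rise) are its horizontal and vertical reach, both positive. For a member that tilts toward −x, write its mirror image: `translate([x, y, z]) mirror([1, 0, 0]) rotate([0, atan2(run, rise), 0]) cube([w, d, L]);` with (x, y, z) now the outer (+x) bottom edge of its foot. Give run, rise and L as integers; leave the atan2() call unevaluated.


// leg length = √(217² + 744²) = 775
// right-leg outer foot x = 2·217 + 78 = 512
// beam min-corner = (217, 0, 744)
translate([217, 0, 744]) cube([78, 1336, 59]);
translate([0, 74, 0]) rotate([0, atan2(217, 744), 0]) cube([30, 60, 775]);
translate([512, 74, 0]) mirror([1, 0, 0]) rotate([0, atan2(217, 744), 0]) cube([30, 60, 775]);
translate([0, 1202, 0]) rotate([0, atan2(217, 744), 0]) cube([30, 60, 775]);
translate([512, 1202, 0]) mirror([1, 0, 0]) rotate([0, atan2(217, 744), 0]) cube([30, 60, 775]);


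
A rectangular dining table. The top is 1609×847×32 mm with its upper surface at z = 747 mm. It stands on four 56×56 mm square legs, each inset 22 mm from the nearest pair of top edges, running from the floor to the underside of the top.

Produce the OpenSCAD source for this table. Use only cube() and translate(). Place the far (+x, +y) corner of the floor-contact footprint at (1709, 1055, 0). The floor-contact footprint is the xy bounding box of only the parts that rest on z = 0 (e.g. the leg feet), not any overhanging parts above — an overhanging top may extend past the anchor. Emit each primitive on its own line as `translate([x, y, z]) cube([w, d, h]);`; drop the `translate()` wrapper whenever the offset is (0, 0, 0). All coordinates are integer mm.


translate([122, 230, 715]) cube([1609, 847, 32]);
translate([144, 252, 0]) cube([56, 56, 715]);
translate([1653, 252, 0]) cube([56, 56, 715]);
translate([144, 999, 0]) cube([56, 56, 715]);
translate([1653, 999, 0]) cube([56, 56, 715]);


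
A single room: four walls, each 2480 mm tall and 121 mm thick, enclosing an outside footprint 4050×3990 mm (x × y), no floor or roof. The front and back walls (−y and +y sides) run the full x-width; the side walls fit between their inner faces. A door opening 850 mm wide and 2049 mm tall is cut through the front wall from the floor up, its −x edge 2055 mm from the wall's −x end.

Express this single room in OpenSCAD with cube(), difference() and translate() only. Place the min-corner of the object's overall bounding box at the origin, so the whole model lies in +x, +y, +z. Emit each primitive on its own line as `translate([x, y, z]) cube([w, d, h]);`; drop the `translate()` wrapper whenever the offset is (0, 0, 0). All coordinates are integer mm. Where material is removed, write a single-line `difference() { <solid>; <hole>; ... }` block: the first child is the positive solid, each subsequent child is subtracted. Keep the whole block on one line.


difference() { cube([4050, 121, 2480]); translate([2055, 0, 0]) cube([850, 121, 2049]); }
translate([0, 3869, 0]) cube([4050, 121, 2480]);
translate([0, 121, 0]) cube([121, 3748, 2480]);
translate([3929, 121, 0]) cube([121, 3748, 2480]);


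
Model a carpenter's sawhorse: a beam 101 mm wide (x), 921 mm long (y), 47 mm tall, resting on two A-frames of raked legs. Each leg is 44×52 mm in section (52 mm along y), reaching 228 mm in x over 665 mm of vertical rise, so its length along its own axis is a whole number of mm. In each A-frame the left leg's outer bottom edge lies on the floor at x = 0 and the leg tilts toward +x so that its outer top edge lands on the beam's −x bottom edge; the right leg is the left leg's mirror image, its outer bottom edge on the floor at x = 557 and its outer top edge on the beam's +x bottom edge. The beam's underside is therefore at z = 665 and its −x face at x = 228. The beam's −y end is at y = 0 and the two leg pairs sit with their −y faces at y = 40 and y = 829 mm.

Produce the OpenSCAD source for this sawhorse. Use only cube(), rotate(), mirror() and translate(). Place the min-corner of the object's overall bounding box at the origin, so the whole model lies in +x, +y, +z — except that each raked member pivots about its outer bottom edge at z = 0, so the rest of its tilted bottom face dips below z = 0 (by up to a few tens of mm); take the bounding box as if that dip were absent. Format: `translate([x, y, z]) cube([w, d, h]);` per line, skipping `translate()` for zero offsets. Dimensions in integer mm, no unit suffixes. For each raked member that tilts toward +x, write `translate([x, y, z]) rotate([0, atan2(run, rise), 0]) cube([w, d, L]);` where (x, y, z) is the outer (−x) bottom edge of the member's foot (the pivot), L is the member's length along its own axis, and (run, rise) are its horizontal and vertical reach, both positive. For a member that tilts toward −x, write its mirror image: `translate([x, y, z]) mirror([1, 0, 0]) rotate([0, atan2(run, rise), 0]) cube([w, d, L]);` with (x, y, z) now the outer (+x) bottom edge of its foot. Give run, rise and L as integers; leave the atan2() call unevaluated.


translate([228, 0, 665]) cube([101, 921, 47]);
translate([0, 40, 0]) rotate([0, atan2(228, 665), 0]) cube([44, 52, 703]);
translate([557, 40, 0]) mirror([1, 0, 0]) rotate([0, atan2(228, 665), 0]) cube([44, 52, 703]);
translate([0, 829, 0]) rotate([0, atan2(228, 665), 0]) cube([44, 52, 703]);
translate([557, 829, 0]) mirror([1, 0, 0]) rotate([0, atan2(228, 665), 0]) cube([44, 52, 703]);


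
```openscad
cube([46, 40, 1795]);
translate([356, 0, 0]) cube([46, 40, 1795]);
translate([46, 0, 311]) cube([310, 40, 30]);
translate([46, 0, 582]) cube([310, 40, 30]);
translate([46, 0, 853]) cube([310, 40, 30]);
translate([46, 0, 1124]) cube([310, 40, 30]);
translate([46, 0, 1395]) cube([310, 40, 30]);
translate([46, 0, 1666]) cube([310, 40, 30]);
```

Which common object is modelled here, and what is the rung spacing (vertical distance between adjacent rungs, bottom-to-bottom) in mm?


A ladder. The rung spacing is 271 mm.

Two tall 46×40 posts with 6 short bars between them — a ladder. Adjacent rungs sit at z = 311 and z = 582, so the spacing is 582 − 311 = 271 mm.
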